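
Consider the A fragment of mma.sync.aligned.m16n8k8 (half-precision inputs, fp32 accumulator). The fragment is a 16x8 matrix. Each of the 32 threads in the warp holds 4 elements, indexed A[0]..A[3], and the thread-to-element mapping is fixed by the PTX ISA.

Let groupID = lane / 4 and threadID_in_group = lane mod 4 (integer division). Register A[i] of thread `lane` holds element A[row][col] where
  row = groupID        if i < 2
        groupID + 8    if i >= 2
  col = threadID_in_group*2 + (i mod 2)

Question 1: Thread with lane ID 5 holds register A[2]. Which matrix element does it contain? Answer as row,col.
5: g=1,t=1
[2] (1+8,1*2+0) = (9,2)

9,2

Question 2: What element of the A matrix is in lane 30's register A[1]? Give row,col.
7,5

L=30⇒gr=30>>2=7, th=30&3=2
[1]⇒row 7+0=7  col 2·2+1=5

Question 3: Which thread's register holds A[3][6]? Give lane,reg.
r: 3->gid=3,r8=0  c: 6->tid=3,i&1=0
L=3*4+3=15  i=0*2+0=0

15,0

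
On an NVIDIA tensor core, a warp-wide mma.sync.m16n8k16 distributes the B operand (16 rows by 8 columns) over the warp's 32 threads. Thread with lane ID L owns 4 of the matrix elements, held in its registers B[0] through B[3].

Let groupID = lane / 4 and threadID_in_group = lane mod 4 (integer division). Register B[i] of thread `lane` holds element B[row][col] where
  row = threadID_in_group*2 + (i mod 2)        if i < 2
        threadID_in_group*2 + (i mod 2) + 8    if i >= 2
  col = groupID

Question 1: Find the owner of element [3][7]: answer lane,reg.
29,1

c:7=>grp=7  r:3=>rB=0,tig=1,lo=1
L=7*4+1=29  i=0*2+1=1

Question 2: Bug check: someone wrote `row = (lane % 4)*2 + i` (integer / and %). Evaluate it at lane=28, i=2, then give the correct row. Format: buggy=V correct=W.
buggy=2 correct=8

`(lane % 4)*2 + i`[28,2]->2
28: gid=7,tid=0
[2] (0*2+0+8,7) = (8,7)
row: 2 vs 8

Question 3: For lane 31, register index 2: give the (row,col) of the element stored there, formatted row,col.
31: gr=7,th=3
[2] (3*2+0+8,7) = (14,7)

14,7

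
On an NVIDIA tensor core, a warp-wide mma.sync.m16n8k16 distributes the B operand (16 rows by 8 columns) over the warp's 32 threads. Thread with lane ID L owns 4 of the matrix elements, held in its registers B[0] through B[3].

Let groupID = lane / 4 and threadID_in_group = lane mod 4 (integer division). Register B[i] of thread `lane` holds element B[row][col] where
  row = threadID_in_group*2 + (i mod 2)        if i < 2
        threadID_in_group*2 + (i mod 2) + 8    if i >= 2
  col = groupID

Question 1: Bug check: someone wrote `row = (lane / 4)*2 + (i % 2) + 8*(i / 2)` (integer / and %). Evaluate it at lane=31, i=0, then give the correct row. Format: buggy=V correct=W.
buggy=14 correct=6

`(lane / 4)*2 + (i % 2) + 8*(i / 2)`[31,0]→14
lane 31→31/4=7, 31 mod 4=3
i=0  r:2·3+0+0→6  c:7
row: 14 vs 6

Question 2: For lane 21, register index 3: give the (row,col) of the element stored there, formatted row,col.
11,5

21: g=5,t=1
[3] (1*2+1+8,5) = (11,5)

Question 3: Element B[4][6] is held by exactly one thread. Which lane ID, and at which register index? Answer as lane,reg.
c:6=>grp=6  r:4=>rB=0,tig=2,lo=0
L=6*4+2=26  i=0*2+0=0

26,0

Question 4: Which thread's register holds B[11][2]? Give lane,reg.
9,3

c: 2->gid=2  r: 11->r8=1,tid=1,i&1=1
L=2*4+1=9  i=1*2+1=3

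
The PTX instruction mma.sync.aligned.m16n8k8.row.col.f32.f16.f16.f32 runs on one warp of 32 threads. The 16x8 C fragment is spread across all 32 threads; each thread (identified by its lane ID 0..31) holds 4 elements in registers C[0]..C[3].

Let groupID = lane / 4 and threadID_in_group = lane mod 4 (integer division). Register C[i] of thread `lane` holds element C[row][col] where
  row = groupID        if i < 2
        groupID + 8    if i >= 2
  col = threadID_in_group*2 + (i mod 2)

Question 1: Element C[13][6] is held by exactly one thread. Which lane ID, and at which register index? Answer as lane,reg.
r=13->g=5,rb=1  c=6->t=3,b0=0
L=5*4+3=23  i=1*2+0=2

23,2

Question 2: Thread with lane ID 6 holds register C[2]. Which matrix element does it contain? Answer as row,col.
9,4

L=6→G=6>>2=1, T=6&3=2
[2]→row 1+8=9  col 2·2+0=4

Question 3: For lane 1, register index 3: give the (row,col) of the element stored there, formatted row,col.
L=1⇒gr=1>>2=0, th=1&3=1
[3]⇒row 0+8=8  col 1·2+1=3

8,3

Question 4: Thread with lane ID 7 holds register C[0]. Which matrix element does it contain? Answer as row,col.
1,6

7: grp=1,tig=3
[0] (1+0,3*2+0) = (1,6)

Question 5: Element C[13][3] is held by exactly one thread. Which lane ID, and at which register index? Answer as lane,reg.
21,3

r=13->g=5,rb=1  c=3->t=1,b0=1
L=5*4+1=21  i=1*2+1=3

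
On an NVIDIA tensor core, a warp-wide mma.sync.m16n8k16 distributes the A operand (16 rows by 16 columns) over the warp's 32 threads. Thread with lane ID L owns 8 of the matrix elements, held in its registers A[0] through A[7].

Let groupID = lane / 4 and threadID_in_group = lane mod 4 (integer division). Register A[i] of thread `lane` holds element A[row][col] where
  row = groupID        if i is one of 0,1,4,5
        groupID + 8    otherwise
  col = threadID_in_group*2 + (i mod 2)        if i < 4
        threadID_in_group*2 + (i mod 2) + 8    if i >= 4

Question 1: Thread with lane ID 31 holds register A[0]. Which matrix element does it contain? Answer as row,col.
31: gr=7,th=3
[0] (7+0,3*2+0+0) = (7,6)

7,6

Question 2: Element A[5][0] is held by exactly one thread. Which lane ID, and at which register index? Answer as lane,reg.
20,0

r=5->g=5,rb=0  c=0->cb=0,t=0,b0=0
L=5*4+0=20  i=0*4+0*2+0=0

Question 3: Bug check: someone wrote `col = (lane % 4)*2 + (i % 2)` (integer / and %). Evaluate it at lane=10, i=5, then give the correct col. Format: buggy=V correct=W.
buggy=5 correct=13

`(lane % 4)*2 + (i % 2)`[10,5]->5
L=10->gid=10>>2=2, tid=10&3=2
[5]->row 2+0=2  col 2·2+1+8=13
col: 5 vs 13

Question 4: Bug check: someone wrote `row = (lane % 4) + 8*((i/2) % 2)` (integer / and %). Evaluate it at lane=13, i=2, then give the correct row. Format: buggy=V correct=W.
buggy=9 correct=11

`(lane % 4) + 8*((i/2) % 2)`[13,2]⇒9
lane 13: gr=3 (13/4), th=1 (13%4)
i=2: r=3+8=11, c=1*2+0+0=2
row: 9 vs 11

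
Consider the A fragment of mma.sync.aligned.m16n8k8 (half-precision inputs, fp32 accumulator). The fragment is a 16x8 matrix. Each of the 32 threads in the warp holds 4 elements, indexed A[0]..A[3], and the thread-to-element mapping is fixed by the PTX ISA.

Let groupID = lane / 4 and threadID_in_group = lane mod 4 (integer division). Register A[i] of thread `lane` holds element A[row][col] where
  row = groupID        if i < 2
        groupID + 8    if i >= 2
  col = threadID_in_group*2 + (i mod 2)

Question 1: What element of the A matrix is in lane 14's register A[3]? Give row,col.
11,5

L=14=>grp=14>>2=3, tig=14&3=2
[3]=>row 3+8=11  col 2·2+1=5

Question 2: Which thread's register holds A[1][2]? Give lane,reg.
5,0

r=1→G=1,rhi=0  c=2→T=1,p=0
L=1*4+1=5  i=0*2+0=0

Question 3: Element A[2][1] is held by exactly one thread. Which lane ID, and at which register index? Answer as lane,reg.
8,1

r=2->g=2,rb=0  c=1->t=0,b0=1
L=2*4+0=8  i=0*2+1=1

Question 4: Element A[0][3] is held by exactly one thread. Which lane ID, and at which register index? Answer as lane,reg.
1,1

r=0->g=0,rb=0  c=3->t=1,b0=1
L=0*4+1=1  i=0*2+1=1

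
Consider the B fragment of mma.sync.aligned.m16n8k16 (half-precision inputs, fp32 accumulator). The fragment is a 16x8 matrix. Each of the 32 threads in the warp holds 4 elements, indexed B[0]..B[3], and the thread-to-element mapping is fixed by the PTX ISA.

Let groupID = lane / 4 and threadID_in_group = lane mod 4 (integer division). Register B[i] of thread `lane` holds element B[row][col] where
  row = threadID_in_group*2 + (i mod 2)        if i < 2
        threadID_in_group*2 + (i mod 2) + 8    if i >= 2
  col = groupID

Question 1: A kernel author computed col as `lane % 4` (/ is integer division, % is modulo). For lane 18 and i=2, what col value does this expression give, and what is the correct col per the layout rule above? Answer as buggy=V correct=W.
buggy=2 correct=4

`lane % 4`[18,2]→2
L=18→G=18>>2=4, T=18&3=2
[2]→row 2·2+0+8=12  col G=4
col: 2 vs 4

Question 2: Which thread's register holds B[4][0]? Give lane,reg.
2,0

c=0->g=0  r=4->rb=0,t=2,b0=0
L=0*4+2=2  i=0*2+0=0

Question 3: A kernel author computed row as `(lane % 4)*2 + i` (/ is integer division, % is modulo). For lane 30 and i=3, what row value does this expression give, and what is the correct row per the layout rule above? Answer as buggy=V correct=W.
`(lane % 4)*2 + i`[30,3]→7
30: G=7,T=2
[3] (2*2+1+8,7) = (13,7)
row: 7 vs 13

buggy=7 correct=13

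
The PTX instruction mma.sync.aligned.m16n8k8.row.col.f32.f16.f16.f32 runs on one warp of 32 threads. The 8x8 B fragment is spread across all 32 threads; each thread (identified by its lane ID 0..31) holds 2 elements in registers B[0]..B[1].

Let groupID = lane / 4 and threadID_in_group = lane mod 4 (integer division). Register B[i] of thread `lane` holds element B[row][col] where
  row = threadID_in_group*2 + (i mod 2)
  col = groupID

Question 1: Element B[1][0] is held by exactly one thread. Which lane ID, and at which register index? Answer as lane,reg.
c=0⇒gr=0  r=1⇒th=0,odd=1
L=0*4+0=0  i=1=1

0,1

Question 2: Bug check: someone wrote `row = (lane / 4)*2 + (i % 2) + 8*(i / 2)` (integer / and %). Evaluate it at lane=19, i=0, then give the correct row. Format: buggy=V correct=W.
`(lane / 4)*2 + (i % 2) + 8*(i / 2)`[19,0]⇒8
lane 19: gr=4 (19/4), th=3 (19%4)
i=0: r=3*2+0=6, c=gr=4
row: 8 vs 6

buggy=8 correct=6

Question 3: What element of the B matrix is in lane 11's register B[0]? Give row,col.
L=11->g=11>>2=2, t=11&3=3
[0]->row 3·2+0=6  col g=2

6,2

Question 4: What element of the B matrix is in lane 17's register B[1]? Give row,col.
lane 17→17/4=4, 17 mod 4=1
i=1  r:2·1+1→3  c:4

3,4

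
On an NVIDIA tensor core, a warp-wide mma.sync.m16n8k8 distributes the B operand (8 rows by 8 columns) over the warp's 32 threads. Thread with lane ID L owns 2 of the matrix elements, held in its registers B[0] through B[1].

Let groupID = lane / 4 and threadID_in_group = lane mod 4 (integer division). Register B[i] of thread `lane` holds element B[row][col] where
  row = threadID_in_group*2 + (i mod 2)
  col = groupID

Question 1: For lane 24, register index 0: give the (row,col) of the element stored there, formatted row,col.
0,6

lane 24: gr=6 (24/4), th=0 (24%4)
i=0: r=0*2+0=0, c=gr=6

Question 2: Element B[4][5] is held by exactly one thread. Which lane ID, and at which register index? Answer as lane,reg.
c=5→G=5  r=4→T=2,p=0
L=5*4+2=22  i=0=0

22,0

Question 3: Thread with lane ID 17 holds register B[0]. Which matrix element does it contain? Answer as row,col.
lane 17: g=4 (17/4), t=1 (17%4)
i=0: r=1*2+0=2, c=g=4

2,4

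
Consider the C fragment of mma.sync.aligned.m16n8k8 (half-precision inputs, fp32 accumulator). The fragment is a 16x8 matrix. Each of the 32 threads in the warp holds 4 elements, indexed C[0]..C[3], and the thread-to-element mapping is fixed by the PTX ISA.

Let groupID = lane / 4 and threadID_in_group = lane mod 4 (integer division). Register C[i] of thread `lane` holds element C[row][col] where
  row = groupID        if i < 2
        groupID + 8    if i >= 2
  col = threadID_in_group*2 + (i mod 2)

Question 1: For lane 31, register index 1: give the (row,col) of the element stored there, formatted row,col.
7,7

lane 31: g=7 (31/4), t=3 (31%4)
i=1: r=7+0=7, c=3*2+1=7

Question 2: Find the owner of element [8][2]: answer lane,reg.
1,2

r:8=>grp=0,rB=1  c:2=>tig=1,lo=0
L=0*4+1=1  i=1*2+0=2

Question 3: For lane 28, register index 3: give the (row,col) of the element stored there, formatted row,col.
lane 28: gr=7 (28/4), th=0 (28%4)
i=3: r=7+8=15, c=0*2+1=1

15,1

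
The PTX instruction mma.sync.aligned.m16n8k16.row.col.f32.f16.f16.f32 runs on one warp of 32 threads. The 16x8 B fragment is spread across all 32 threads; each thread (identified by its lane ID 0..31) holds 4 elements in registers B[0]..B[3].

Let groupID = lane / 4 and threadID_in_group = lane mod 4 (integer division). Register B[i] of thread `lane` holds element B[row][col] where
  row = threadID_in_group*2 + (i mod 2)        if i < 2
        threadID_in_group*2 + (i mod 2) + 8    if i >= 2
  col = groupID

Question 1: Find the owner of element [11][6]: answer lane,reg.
c: 6->gid=6  r: 11->r8=1,tid=1,i&1=1
L=6*4+1=25  i=1*2+1=3

25,3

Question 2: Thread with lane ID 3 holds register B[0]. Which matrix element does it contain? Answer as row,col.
L=3->gid=3>>2=0, tid=3&3=3
[0]->row 3·2+0+0=6  col gid=0

6,0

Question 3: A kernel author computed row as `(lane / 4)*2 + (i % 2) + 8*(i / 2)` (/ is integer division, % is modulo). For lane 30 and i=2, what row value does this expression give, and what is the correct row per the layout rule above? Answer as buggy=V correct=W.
buggy=22 correct=12

`(lane / 4)*2 + (i % 2) + 8*(i / 2)`[30,2]→22
30: G=7,T=2
[2] (2*2+0+8,7) = (12,7)
row: 22 vs 12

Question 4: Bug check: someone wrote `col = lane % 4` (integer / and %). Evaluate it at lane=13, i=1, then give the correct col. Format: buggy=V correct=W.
`lane % 4`[13,1]⇒1
13: gr=3,th=1
[1] (1*2+1+0,3) = (3,3)
col: 1 vs 3

buggy=1 correct=3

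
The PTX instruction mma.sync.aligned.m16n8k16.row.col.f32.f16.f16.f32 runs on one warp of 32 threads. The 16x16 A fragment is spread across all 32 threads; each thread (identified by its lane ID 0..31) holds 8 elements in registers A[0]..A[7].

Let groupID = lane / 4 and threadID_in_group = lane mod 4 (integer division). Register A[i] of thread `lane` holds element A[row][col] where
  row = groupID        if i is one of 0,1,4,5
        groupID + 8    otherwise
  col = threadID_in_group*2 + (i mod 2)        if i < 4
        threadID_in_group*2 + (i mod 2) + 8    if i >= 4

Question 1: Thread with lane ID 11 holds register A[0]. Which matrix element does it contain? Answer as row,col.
11: grp=2,tig=3
[0] (2+0,3*2+0+0) = (2,6)

2,6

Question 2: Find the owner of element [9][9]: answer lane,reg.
r=9→G=1,rhi=1  c=9→chi=1,T=0,p=1
L=1*4+0=4  i=1*4+1*2+1=7

4,7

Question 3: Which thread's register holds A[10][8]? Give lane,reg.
r=10->g=2,rb=1  c=8->cb=1,t=0,b0=0
L=2*4+0=8  i=1*4+1*2+0=6

8,6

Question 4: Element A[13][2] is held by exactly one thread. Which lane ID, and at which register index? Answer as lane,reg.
r=13→G=5,rhi=1  c=2→chi=0,T=1,p=0
L=5*4+1=21  i=0*4+1*2+0=2

21,2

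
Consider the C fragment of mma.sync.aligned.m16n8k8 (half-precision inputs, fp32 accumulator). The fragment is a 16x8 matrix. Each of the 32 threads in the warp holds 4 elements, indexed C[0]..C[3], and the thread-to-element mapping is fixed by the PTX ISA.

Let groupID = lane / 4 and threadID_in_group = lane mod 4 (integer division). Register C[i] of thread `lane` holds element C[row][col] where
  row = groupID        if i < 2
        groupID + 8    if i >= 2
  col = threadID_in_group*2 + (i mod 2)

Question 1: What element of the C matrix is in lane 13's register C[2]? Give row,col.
11,2

13: g=3,t=1
[2] (3+8,1*2+0) = (11,2)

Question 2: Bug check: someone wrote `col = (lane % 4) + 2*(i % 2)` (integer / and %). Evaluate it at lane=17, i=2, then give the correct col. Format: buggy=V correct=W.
buggy=1 correct=2

`(lane % 4) + 2*(i % 2)`[17,2]=>1
L=17=>grp=17>>2=4, tig=17&3=1
[2]=>row 4+8=12  col 1·2+0=2
col: 1 vs 2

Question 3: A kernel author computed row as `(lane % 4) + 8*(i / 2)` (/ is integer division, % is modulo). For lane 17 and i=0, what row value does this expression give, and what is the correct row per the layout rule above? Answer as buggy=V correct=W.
buggy=1 correct=4

`(lane % 4) + 8*(i / 2)`[17,0]→1
L=17→G=17>>2=4, T=17&3=1
[0]→row 4+0=4  col 1·2+0=2
row: 1 vs 4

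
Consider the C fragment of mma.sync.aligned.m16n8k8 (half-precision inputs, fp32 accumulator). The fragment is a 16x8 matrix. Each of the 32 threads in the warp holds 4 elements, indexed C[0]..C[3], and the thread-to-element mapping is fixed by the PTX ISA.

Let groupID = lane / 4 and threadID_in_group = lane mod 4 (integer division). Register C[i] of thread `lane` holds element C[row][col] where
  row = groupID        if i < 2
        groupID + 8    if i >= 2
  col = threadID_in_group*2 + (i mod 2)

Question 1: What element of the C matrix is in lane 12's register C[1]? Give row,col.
lane 12=>12/4=3, 12 mod 4=0
i=1  r:3+0=>3  c:2·0+1=>1

3,1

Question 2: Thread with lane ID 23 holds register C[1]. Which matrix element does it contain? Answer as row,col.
5,7

lane 23->23/4=5, 23 mod 4=3
i=1  r:5+0->5  c:2·3+1->7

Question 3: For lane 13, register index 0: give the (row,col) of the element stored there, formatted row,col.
3,2

L=13=>grp=13>>2=3, tig=13&3=1
[0]=>row 3+0=3  col 1·2+0=2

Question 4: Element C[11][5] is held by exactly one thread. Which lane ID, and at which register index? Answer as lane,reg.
r=11->g=3,rb=1  c=5->t=2,b0=1
L=3*4+2=14  i=1*2+1=3

14,3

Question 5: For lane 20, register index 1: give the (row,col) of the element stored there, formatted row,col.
lane 20⇒20/4=5, 20 mod 4=0
i=1  r:5+0⇒5  c:2·0+1⇒1

5,1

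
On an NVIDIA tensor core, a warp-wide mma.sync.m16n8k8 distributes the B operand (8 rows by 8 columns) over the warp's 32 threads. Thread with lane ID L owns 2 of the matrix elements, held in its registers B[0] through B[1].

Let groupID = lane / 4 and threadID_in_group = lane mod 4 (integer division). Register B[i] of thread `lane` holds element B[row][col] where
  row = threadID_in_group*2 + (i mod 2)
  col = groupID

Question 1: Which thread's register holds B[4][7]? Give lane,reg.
c=7⇒gr=7  r=4⇒th=2,odd=0
L=7*4+2=30  i=0=0

30,0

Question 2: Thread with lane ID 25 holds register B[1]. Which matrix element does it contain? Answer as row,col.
3,6

L=25→G=25>>2=6, T=25&3=1
[1]→row 1·2+1=3  col G=6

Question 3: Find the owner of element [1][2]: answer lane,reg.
c: 2->gid=2  r: 1->tid=0,i&1=1
L=2*4+0=8  i=1=1

8,1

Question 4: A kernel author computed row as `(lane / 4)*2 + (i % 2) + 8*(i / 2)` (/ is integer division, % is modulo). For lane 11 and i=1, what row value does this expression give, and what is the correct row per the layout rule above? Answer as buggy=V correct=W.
`(lane / 4)*2 + (i % 2) + 8*(i / 2)`[11,1]⇒5
lane 11: gr=2 (11/4), th=3 (11%4)
i=1: r=3*2+1=7, c=gr=2
row: 5 vs 7

buggy=5 correct=7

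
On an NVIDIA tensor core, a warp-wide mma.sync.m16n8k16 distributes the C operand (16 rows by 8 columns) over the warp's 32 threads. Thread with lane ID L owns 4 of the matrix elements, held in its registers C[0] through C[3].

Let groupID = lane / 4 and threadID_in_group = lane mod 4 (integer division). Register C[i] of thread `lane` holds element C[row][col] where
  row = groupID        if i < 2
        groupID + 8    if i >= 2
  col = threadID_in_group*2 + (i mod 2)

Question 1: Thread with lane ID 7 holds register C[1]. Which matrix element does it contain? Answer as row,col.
1,7

lane 7→7/4=1, 7 mod 4=3
i=1  r:1+0→1  c:2·3+1→7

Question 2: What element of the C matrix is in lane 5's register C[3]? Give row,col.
5: gid=1,tid=1
[3] (1+8,1*2+1) = (9,3)

9,3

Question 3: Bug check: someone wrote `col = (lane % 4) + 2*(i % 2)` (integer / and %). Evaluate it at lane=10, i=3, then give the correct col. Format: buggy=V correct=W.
`(lane % 4) + 2*(i % 2)`[10,3]->4
10: g=2,t=2
[3] (2+8,2*2+1) = (10,5)
col: 4 vs 5

buggy=4 correct=5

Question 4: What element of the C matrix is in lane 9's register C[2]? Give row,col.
10,2

9: g=2,t=1
[2] (2+8,1*2+0) = (10,2)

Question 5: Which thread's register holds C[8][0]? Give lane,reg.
0,2

r: 8->gid=0,r8=1  c: 0->tid=0,i&1=0
L=0*4+0=0  i=1*2+0=2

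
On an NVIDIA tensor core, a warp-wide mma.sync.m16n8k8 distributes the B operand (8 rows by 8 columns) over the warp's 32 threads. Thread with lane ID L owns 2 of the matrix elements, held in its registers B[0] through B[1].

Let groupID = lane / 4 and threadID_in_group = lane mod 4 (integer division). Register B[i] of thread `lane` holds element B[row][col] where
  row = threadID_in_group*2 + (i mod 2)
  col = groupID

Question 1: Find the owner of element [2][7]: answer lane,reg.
c=7→G=7  r=2→T=1,p=0
L=7*4+1=29  i=0=0

29,0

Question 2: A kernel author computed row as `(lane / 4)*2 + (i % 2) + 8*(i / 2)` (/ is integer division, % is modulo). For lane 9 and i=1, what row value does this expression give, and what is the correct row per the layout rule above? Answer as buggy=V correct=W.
`(lane / 4)*2 + (i % 2) + 8*(i / 2)`[9,1]->5
9: gid=2,tid=1
[1] (1*2+1,2) = (3,2)
row: 5 vs 3

buggy=5 correct=3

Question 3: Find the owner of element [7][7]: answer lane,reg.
c=7->g=7  r=7->t=3,b0=1
L=7*4+3=31  i=1=1

31,1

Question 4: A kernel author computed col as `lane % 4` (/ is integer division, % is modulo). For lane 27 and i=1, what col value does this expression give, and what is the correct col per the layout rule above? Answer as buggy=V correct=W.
`lane % 4`[27,1]->3
lane 27->27/4=6, 27 mod 4=3
i=1  r:2·3+1->7  c:6
col: 3 vs 6

buggy=3 correct=6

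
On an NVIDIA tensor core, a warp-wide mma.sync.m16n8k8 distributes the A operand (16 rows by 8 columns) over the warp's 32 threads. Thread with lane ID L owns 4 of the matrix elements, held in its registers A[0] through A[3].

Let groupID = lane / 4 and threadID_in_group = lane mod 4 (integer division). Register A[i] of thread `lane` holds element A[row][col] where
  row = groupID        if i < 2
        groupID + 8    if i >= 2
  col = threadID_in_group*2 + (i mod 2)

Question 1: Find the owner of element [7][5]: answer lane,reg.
30,1

r=7⇒gr=7,Rb=0  c=5⇒th=2,odd=1
L=7*4+2=30  i=0*2+1=1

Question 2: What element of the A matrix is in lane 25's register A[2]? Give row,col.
14,2

lane 25: g=6 (25/4), t=1 (25%4)
i=2: r=6+8=14, c=1*2+0=2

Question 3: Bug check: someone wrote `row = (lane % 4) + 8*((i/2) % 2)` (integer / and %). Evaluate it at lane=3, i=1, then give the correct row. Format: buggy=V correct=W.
`(lane % 4) + 8*((i/2) % 2)`[3,1]⇒3
L=3⇒gr=3>>2=0, th=3&3=3
[1]⇒row 0+0=0  col 3·2+1=7
row: 3 vs 0

buggy=3 correct=0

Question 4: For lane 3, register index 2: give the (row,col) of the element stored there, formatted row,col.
lane 3⇒3/4=0, 3 mod 4=3
i=2  r:0+8⇒8  c:2·3+0⇒6

8,6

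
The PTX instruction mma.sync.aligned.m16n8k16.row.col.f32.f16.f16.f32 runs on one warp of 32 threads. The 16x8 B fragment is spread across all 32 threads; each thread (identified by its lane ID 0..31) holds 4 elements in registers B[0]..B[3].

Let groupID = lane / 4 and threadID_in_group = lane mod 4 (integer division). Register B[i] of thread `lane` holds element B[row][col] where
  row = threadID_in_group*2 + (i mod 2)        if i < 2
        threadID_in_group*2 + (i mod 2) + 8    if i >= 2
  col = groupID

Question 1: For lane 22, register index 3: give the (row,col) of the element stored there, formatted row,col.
13,5

L=22->g=22>>2=5, t=22&3=2
[3]->row 2·2+1+8=13  col g=5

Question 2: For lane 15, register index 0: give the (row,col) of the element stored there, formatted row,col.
L=15→G=15>>2=3, T=15&3=3
[0]→row 3·2+0+0=6  col G=3

6,3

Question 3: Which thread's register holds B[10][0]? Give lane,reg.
1,2

c=0->g=0  r=10->rb=1,t=1,b0=0
L=0*4+1=1  i=1*2+0=2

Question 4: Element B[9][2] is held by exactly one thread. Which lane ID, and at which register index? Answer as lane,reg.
c: 2->gid=2  r: 9->r8=1,tid=0,i&1=1
L=2*4+0=8  i=1*2+1=3

8,3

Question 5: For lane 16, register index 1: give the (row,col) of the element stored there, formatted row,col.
1,4

L=16⇒gr=16>>2=4, th=16&3=0
[1]⇒row 0·2+1+0=1  col gr=4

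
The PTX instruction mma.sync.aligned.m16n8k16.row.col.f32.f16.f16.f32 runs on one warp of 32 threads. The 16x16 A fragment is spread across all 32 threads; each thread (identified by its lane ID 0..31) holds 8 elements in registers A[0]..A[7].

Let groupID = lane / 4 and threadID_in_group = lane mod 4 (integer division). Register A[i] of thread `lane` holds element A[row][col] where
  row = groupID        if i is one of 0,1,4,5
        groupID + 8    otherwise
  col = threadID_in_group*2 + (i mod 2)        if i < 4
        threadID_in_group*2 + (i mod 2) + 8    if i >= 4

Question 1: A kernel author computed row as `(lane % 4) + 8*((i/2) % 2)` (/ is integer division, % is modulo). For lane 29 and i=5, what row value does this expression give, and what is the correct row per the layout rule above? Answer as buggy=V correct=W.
`(lane % 4) + 8*((i/2) % 2)`[29,5]→1
lane 29: G=7 (29/4), T=1 (29%4)
i=5: r=7+0=7, c=1*2+1+8=11
row: 1 vs 7

buggy=1 correct=7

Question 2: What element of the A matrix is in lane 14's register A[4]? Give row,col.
lane 14->14/4=3, 14 mod 4=2
i=4  r:3+0->3  c:2·2+0+8->12

3,12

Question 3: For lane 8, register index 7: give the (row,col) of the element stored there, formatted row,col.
10,9

lane 8: g=2 (8/4), t=0 (8%4)
i=7: r=2+8=10, c=0*2+1+8=9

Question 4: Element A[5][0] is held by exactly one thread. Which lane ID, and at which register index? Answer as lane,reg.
20,0

r=5->g=5,rb=0  c=0->cb=0,t=0,b0=0
L=5*4+0=20  i=0*4+0*2+0=0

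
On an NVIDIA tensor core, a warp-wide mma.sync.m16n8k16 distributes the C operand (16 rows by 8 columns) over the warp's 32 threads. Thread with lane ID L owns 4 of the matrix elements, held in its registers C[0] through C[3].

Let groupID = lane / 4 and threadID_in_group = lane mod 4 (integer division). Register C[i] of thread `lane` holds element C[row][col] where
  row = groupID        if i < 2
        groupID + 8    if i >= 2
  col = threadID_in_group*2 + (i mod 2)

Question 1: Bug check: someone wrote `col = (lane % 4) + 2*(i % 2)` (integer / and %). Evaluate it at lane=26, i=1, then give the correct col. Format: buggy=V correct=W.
`(lane % 4) + 2*(i % 2)`[26,1]=>4
26: grp=6,tig=2
[1] (6+0,2*2+1) = (6,5)
col: 4 vs 5

buggy=4 correct=5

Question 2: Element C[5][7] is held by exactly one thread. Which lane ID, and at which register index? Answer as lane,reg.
r=5→G=5,rhi=0  c=7→T=3,p=1
L=5*4+3=23  i=0*2+1=1

23,1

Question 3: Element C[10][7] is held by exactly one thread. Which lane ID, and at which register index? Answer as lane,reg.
r=10⇒gr=2,Rb=1  c=7⇒th=3,odd=1
L=2*4+3=11  i=1*2+1=3

11,3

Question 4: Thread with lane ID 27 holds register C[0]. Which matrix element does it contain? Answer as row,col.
6,6

lane 27: gr=6 (27/4), th=3 (27%4)
i=0: r=6+0=6, c=3*2+0=6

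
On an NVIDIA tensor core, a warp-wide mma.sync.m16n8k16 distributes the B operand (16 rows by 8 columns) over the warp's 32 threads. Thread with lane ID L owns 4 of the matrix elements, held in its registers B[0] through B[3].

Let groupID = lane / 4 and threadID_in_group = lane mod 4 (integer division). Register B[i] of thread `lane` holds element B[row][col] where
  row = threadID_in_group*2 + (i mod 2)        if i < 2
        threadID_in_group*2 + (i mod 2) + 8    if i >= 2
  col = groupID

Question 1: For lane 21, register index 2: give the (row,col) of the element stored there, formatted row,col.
10,5

lane 21: G=5 (21/4), T=1 (21%4)
i=2: r=1*2+0+8=10, c=G=5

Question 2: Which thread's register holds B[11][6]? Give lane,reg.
25,3

c: 6->gid=6  r: 11->r8=1,tid=1,i&1=1
L=6*4+1=25  i=1*2+1=3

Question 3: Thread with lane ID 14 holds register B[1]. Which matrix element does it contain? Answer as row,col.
5,3

lane 14=>14/4=3, 14 mod 4=2
i=1  r:2·2+1+0=>5  c:3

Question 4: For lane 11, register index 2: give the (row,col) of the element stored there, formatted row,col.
14,2

11: gid=2,tid=3
[2] (3*2+0+8,2) = (14,2)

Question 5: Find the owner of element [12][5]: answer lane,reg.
c=5⇒gr=5  r=12⇒Rb=1,th=2,odd=0
L=5*4+2=22  i=1*2+0=2

22,2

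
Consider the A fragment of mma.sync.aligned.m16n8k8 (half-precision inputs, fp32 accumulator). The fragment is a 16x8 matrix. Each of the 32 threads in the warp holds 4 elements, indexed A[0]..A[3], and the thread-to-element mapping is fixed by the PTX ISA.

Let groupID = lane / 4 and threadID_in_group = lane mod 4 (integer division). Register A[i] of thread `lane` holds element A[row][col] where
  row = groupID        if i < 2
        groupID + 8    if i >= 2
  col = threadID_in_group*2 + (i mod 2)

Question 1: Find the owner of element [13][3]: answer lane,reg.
r=13->g=5,rb=1  c=3->t=1,b0=1
L=5*4+1=21  i=1*2+1=3

21,3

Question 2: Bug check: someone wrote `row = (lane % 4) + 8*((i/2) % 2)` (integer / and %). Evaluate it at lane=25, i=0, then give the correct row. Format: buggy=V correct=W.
`(lane % 4) + 8*((i/2) % 2)`[25,0]⇒1
25: gr=6,th=1
[0] (6+0,1*2+0) = (6,2)
row: 1 vs 6

buggy=1 correct=6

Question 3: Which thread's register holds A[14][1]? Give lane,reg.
r=14->g=6,rb=1  c=1->t=0,b0=1
L=6*4+0=24  i=1*2+1=3

24,3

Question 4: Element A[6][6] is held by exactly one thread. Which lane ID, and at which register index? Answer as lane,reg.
r=6→G=6,rhi=0  c=6→T=3,p=0
L=6*4+3=27  i=0*2+0=0

27,0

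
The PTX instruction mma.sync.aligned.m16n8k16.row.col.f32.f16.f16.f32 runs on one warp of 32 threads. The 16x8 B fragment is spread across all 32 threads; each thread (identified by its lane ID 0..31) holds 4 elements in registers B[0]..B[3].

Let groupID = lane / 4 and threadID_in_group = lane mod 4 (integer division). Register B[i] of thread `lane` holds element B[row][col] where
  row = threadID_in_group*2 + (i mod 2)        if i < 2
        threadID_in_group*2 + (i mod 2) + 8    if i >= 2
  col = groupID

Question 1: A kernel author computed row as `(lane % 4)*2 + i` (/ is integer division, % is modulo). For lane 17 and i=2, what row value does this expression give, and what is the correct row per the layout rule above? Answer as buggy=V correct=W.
`(lane % 4)*2 + i`[17,2]=>4
L=17=>grp=17>>2=4, tig=17&3=1
[2]=>row 1·2+0+8=10  col grp=4
row: 4 vs 10

buggy=4 correct=10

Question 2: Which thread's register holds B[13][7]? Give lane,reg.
c: 7->gid=7  r: 13->r8=1,tid=2,i&1=1
L=7*4+2=30  i=1*2+1=3

30,3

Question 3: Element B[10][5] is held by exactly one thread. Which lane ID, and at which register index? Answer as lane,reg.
21,2

c=5→G=5  r=10→rhi=1,T=1,p=0
L=5*4+1=21  i=1*2+0=2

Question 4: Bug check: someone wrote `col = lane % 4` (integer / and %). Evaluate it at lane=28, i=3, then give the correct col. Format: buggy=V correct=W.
`lane % 4`[28,3]->0
lane 28->28/4=7, 28 mod 4=0
i=3  r:2·0+1+8->9  c:7
col: 0 vs 7

buggy=0 correct=7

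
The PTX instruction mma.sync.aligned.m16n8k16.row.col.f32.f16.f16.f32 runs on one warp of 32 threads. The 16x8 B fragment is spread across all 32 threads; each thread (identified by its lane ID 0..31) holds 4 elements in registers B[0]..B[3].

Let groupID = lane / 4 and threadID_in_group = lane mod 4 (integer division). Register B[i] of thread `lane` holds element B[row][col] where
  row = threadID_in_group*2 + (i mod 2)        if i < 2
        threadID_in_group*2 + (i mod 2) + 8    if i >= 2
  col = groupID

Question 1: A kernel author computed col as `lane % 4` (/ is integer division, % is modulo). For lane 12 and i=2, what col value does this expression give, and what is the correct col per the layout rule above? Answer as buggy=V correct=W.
`lane % 4`[12,2]->0
lane 12->12/4=3, 12 mod 4=0
i=2  r:2·0+0+8->8  c:3
col: 0 vs 3

buggy=0 correct=3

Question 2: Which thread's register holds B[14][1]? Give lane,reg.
7,2

c=1->g=1  r=14->rb=1,t=3,b0=0
L=1*4+3=7  i=1*2+0=2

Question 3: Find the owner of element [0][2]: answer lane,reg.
8,0

c=2⇒gr=2  r=0⇒Rb=0,th=0,odd=0
L=2*4+0=8  i=0*2+0=0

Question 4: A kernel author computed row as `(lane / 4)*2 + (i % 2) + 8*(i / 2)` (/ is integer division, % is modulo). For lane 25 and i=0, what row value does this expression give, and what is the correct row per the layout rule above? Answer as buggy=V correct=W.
`(lane / 4)*2 + (i % 2) + 8*(i / 2)`[25,0]=>12
25: grp=6,tig=1
[0] (1*2+0+0,6) = (2,6)
row: 12 vs 2

buggy=12 correct=2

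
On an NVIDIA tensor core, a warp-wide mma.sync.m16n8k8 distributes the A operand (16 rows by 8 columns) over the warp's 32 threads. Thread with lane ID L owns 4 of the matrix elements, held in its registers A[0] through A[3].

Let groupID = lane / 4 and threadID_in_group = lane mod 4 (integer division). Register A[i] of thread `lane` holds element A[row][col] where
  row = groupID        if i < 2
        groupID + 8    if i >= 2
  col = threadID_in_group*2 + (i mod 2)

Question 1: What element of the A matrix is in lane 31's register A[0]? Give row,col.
L=31→G=31>>2=7, T=31&3=3
[0]→row 7+0=7  col 3·2+0=6

7,6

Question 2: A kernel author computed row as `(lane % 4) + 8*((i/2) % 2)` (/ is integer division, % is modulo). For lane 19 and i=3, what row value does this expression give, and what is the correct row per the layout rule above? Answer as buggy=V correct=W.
`(lane % 4) + 8*((i/2) % 2)`[19,3]=>11
lane 19: grp=4 (19/4), tig=3 (19%4)
i=3: r=4+8=12, c=3*2+1=7
row: 11 vs 12

buggy=11 correct=12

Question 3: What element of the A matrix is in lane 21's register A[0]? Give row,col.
lane 21: G=5 (21/4), T=1 (21%4)
i=0: r=5+0=5, c=1*2+0=2

5,2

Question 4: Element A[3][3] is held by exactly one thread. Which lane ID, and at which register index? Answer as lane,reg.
r: 3->gid=3,r8=0  c: 3->tid=1,i&1=1
L=3*4+1=13  i=0*2+1=1

13,1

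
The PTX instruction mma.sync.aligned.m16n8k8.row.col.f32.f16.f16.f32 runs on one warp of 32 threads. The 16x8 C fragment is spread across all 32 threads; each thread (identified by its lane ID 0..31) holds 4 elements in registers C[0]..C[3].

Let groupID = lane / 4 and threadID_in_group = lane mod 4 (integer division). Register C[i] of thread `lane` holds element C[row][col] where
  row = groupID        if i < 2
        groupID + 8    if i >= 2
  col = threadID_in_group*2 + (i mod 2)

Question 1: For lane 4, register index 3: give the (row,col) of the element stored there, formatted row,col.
4: gid=1,tid=0
[3] (1+8,0*2+1) = (9,1)

9,1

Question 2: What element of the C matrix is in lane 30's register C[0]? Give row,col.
7,4

L=30⇒gr=30>>2=7, th=30&3=2
[0]⇒row 7+0=7  col 2·2+0=4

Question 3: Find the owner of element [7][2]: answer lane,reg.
29,0

r: 7->gid=7,r8=0  c: 2->tid=1,i&1=0
L=7*4+1=29  i=0*2+0=0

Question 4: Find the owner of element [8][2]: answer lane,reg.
r=8→G=0,rhi=1  c=2→T=1,p=0
L=0*4+1=1  i=1*2+0=2

1,2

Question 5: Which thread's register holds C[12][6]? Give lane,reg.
19,2

r=12→G=4,rhi=1  c=6→T=3,p=0
L=4*4+3=19  i=1*2+0=2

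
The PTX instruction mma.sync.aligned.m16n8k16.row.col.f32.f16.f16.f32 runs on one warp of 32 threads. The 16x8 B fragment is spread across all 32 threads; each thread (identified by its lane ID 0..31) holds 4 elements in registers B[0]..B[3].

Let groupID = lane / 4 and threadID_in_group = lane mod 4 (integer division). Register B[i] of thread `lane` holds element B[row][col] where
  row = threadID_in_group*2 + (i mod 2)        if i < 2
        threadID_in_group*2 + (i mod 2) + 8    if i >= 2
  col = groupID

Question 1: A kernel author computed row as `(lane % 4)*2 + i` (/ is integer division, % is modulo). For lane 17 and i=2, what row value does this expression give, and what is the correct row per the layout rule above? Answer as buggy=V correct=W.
`(lane % 4)*2 + i`[17,2]⇒4
lane 17⇒17/4=4, 17 mod 4=1
i=2  r:2·1+0+8⇒10  c:4
row: 4 vs 10

buggy=4 correct=10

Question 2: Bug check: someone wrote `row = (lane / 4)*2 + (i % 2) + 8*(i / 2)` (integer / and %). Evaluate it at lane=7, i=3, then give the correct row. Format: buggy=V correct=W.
buggy=11 correct=15

`(lane / 4)*2 + (i % 2) + 8*(i / 2)`[7,3]=>11
lane 7: grp=1 (7/4), tig=3 (7%4)
i=3: r=3*2+1+8=15, c=grp=1
row: 11 vs 15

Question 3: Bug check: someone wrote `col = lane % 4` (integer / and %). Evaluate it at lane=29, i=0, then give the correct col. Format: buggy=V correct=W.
buggy=1 correct=7

`lane % 4`[29,0]→1
lane 29: G=7 (29/4), T=1 (29%4)
i=0: r=1*2+0+0=2, c=G=7
col: 1 vs 7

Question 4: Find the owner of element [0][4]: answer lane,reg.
c=4->g=4  r=0->rb=0,t=0,b0=0
L=4*4+0=16  i=0*2+0=0

16,0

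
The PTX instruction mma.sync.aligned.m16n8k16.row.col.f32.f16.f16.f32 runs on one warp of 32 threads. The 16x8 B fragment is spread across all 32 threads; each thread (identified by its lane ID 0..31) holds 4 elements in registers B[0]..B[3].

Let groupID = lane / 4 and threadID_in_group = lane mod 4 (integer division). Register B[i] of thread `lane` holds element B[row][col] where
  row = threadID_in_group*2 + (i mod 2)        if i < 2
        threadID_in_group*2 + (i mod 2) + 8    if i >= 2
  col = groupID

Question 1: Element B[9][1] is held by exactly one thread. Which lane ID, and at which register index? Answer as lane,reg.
4,3

c=1→G=1  r=9→rhi=1,T=0,p=1
L=1*4+0=4  i=1*2+1=3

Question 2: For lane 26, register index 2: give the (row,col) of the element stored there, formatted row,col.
12,6

lane 26=>26/4=6, 26 mod 4=2
i=2  r:2·2+0+8=>12  c:6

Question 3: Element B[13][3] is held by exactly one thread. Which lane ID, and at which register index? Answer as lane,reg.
c: 3->gid=3  r: 13->r8=1,tid=2,i&1=1
L=3*4+2=14  i=1*2+1=3

14,3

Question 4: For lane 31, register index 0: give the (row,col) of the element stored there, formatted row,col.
6,7

L=31->g=31>>2=7, t=31&3=3
[0]->row 3·2+0+0=6  col g=7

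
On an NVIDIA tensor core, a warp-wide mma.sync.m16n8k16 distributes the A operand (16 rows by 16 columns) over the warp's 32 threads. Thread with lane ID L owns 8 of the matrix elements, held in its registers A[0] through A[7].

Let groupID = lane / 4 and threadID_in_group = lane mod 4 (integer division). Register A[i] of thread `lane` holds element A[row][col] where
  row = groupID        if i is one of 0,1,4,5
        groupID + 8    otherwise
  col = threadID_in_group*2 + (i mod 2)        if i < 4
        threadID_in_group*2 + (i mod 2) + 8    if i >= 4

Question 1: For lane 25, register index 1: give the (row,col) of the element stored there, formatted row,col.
6,3

lane 25=>25/4=6, 25 mod 4=1
i=1  r:6+0=>6  c:2·1+1+0=>3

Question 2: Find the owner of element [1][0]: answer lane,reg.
r=1⇒gr=1,Rb=0  c=0⇒Cb=0,th=0,odd=0
L=1*4+0=4  i=0*4+0*2+0=0

4,0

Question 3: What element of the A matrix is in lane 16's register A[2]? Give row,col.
16: gr=4,th=0
[2] (4+8,0*2+0+0) = (12,0)

12,0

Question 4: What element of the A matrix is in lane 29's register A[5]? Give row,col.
29: G=7,T=1
[5] (7+0,1*2+1+8) = (7,11)

7,11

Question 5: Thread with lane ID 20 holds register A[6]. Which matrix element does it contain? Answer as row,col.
20: g=5,t=0
[6] (5+8,0*2+0+8) = (13,8)

13,8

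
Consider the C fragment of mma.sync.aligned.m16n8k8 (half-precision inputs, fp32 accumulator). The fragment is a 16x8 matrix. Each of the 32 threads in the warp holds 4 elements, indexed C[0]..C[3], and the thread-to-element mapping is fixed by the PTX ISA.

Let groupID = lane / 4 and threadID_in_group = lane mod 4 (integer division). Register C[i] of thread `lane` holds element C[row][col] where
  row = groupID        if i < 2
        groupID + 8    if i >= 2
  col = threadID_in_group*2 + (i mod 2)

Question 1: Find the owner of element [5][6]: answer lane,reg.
23,0

r=5⇒gr=5,Rb=0  c=6⇒th=3,odd=0
L=5*4+3=23  i=0*2+0=0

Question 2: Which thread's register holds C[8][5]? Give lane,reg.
r=8->g=0,rb=1  c=5->t=2,b0=1
L=0*4+2=2  i=1*2+1=3

2,3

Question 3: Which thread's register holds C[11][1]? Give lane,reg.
r=11->g=3,rb=1  c=1->t=0,b0=1
L=3*4+0=12  i=1*2+1=3

12,3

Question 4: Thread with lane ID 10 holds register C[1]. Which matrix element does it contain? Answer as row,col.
2,5

lane 10: gid=2 (10/4), tid=2 (10%4)
i=1: r=2+0=2, c=2*2+1=5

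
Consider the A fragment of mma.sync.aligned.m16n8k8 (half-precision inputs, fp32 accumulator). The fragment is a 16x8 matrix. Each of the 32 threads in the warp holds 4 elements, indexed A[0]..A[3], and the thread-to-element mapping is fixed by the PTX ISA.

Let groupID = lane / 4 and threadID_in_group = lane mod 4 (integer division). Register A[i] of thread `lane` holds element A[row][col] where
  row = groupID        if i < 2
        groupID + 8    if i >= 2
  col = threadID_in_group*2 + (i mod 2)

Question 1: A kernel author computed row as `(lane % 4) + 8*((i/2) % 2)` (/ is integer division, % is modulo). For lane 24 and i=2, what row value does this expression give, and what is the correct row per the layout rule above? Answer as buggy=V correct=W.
`(lane % 4) + 8*((i/2) % 2)`[24,2]⇒8
24: gr=6,th=0
[2] (6+8,0*2+0) = (14,0)
row: 8 vs 14

buggy=8 correct=14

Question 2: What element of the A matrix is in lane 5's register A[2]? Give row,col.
9,2

lane 5: G=1 (5/4), T=1 (5%4)
i=2: r=1+8=9, c=1*2+0=2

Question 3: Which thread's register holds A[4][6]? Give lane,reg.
19,0

r:4=>grp=4,rB=0  c:6=>tig=3,lo=0
L=4*4+3=19  i=0*2+0=0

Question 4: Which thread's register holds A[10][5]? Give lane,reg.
10,3

r=10⇒gr=2,Rb=1  c=5⇒th=2,odd=1
L=2*4+2=10  i=1*2+1=3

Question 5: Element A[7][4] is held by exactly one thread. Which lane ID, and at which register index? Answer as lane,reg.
30,0

r:7=>grp=7,rB=0  c:4=>tig=2,lo=0
L=7*4+2=30  i=0*2+0=0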